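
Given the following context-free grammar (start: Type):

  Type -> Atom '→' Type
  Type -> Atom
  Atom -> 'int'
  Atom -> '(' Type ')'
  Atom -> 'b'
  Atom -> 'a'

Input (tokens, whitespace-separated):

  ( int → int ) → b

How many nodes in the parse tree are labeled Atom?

[Type [Atom ( [Type [Atom int] → [Type [Atom int]]] )] → [Type [Atom b]]]

4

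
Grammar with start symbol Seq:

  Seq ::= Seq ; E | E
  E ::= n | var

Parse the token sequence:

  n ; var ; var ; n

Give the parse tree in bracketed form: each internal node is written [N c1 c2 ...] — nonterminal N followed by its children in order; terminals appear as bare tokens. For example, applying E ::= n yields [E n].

Seq
Seq ; E
Seq ; E ; E
Seq ; E ; E ; E
E ; E ; E ; E
n ; E ; E ; E
n ; var ; E ; E
n ; var ; var ; E
n ; var ; var ; n

[Seq [Seq [Seq [Seq [E n]] ; [E var]] ; [E var]] ; [E n]]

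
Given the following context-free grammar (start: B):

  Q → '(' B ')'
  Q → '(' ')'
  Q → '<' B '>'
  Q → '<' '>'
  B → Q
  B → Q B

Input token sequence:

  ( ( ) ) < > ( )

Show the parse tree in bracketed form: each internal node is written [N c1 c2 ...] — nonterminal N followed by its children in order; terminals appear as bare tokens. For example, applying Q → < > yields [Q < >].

[B [Q ( [B [Q ( )]] )] [B [Q < >] [B [Q ( )]]]]

B
Q B
( B ) B
( Q ) B
( ( ) ) B
( ( ) ) Q B
( ( ) ) < > B
( ( ) ) < > Q
( ( ) ) < > ( )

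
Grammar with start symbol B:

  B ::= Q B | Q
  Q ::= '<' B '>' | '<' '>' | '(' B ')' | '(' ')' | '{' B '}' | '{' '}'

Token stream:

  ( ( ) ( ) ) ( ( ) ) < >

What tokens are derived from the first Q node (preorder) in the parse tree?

[B [Q ( [B [Q ( )] [B [Q ( )]]] )] [B [Q ( [B [Q ( )]] )] [B [Q < >]]]]

( ( ) ( ) )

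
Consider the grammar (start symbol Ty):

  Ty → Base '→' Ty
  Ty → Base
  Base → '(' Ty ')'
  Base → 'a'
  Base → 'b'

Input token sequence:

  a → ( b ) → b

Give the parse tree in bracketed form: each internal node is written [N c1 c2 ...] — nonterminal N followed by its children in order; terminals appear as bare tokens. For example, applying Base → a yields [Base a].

[Ty [Base a] → [Ty [Base ( [Ty [Base b]] )] → [Ty [Base b]]]]

Ty
Base → Ty
a → Ty
a → Base → Ty
a → ( Ty ) → Ty
a → ( Base ) → Ty
a → ( b ) → Ty
a → ( b ) → Base
a → ( b ) → b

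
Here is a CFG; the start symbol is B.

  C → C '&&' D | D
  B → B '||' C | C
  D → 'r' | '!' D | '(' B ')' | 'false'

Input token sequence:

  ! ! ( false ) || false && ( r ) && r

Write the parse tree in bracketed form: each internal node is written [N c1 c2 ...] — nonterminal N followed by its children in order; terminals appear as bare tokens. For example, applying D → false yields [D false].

B
B || C
C || C
D || C
! D || C
! ! D || C
! ! ( B ) || C
! ! ( C ) || C
! ! ( D ) || C
! ! ( false ) || C
! ! ( false ) || C && D
! ! ( false ) || C && D && D
! ! ( false ) || D && D && D
! ! ( false ) || false && D && D
! ! ( false ) || false && ( B ) && D
! ! ( false ) || false && ( C ) && D
! ! ( false ) || false && ( D ) && D
! ! ( false ) || false && ( r ) && D
! ! ( false ) || false && ( r ) && r

[B [B [C [D ! [D ! [D ( [B [C [D false]]] )]]]]] || [C [C [C [D false]] && [D ( [B [C [D r]]] )]] && [D r]]]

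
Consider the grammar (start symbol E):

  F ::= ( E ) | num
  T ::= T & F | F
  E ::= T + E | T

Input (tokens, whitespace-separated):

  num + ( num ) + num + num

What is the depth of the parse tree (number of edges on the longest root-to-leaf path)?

[E [T [F num]] + [E [T [F ( [E [T [F num]]] )]] + [E [T [F num]] + [E [T [F num]]]]]]

7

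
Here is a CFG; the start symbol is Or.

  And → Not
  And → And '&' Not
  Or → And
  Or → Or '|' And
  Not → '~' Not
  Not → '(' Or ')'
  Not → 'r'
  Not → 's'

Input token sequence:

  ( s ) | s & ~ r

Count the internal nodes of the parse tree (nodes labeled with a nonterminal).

[Or [Or [And [Not ( [Or [And [Not s]]] )]]] | [And [And [Not s]] & [Not ~ [Not r]]]]

12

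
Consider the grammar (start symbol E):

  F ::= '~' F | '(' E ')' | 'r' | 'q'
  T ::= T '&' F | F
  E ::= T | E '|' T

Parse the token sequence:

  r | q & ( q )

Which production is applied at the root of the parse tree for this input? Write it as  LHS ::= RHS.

[E [E [T [F r]]] | [T [T [F q]] & [F ( [E [T [F q]]] )]]]

E ::= E '|' T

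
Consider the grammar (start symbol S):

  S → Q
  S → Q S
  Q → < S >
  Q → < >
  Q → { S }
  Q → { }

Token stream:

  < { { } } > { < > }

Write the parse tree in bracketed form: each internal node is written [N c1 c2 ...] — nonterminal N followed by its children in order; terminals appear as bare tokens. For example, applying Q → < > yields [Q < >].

S
Q S
< S > S
< Q > S
< { S } > S
< { Q } > S
< { { } } > S
< { { } } > Q
< { { } } > { S }
< { { } } > { Q }
< { { } } > { < > }

[S [Q < [S [Q { [S [Q { }]] }]] >] [S [Q { [S [Q < >]] }]]]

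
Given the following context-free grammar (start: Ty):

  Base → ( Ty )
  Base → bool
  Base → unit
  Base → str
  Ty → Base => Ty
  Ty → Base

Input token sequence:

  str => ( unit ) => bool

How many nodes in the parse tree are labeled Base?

4

[Ty [Base str] => [Ty [Base ( [Ty [Base unit]] )] => [Ty [Base bool]]]]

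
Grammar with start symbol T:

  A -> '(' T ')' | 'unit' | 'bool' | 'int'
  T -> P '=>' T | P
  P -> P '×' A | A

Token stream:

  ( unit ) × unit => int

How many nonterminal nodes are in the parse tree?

11

[T [P [P [A ( [T [P [A unit]]] )]] × [A unit]] => [T [P [A int]]]]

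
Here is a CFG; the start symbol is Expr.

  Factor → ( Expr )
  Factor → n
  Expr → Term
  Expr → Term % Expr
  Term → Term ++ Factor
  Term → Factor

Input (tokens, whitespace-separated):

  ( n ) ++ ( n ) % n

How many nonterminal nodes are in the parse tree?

[Expr [Term [Term [Factor ( [Expr [Term [Factor n]]] )]] ++ [Factor ( [Expr [Term [Factor n]]] )]] % [Expr [Term [Factor n]]]]

14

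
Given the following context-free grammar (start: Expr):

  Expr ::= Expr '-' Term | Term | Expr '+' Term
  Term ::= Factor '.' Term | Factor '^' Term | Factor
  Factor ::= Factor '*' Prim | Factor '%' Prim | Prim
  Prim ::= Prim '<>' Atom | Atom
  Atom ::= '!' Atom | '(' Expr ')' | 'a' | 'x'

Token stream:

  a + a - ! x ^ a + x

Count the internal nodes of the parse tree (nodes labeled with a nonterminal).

25

[Expr [Expr [Expr [Expr [Term [Factor [Prim [Atom a]]]]] + [Term [Factor [Prim [Atom a]]]]] - [Term [Factor [Prim [Atom ! [Atom x]]]] ^ [Term [Factor [Prim [Atom a]]]]]] + [Term [Factor [Prim [Atom x]]]]]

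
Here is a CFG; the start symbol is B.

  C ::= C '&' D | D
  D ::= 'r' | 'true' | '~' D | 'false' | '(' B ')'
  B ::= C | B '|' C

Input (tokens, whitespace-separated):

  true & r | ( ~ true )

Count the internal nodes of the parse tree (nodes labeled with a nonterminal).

[B [B [C [C [D true]] & [D r]]] | [C [D ( [B [C [D ~ [D true]]]] )]]]

12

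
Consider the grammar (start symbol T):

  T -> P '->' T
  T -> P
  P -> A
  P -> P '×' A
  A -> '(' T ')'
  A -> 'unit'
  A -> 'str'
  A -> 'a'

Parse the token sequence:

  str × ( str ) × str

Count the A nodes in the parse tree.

[T [P [P [P [A str]] × [A ( [T [P [A str]]] )]] × [A str]]]

4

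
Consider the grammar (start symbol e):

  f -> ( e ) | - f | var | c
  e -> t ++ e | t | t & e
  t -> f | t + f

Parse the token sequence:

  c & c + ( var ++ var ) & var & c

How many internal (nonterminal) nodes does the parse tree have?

[e [t [f c]] & [e [t [t [f c]] + [f ( [e [t [f var]] ++ [e [t [f var]]]] )]] & [e [t [f var]] & [e [t [f c]]]]]]

20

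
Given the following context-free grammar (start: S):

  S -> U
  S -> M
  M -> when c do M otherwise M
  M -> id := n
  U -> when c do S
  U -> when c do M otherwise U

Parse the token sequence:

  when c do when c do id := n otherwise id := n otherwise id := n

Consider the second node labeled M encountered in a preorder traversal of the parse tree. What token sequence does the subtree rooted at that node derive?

[S [M when c do [M when c do [M id := n] otherwise [M id := n]] otherwise [M id := n]]]

when c do id := n otherwise id := n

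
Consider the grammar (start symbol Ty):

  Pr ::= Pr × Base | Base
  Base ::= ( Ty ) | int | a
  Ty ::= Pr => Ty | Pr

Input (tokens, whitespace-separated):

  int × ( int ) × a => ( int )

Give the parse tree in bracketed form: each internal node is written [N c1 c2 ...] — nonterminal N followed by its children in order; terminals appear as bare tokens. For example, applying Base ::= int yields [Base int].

[Ty [Pr [Pr [Pr [Base int]] × [Base ( [Ty [Pr [Base int]]] )]] × [Base a]] => [Ty [Pr [Base ( [Ty [Pr [Base int]]] )]]]]

Ty
Pr => Ty
Pr × Base => Ty
Pr × Base × Base => Ty
Base × Base × Base => Ty
int × Base × Base => Ty
int × ( Ty ) × Base => Ty
int × ( Pr ) × Base => Ty
int × ( Base ) × Base => Ty
int × ( int ) × Base => Ty
int × ( int ) × a => Ty
int × ( int ) × a => Pr
int × ( int ) × a => Base
int × ( int ) × a => ( Ty )
int × ( int ) × a => ( Pr )
int × ( int ) × a => ( Base )
int × ( int ) × a => ( int )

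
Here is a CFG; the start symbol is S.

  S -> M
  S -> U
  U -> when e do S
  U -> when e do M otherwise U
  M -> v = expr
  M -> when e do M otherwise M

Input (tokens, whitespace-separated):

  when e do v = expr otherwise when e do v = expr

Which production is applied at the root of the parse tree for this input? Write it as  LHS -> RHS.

[S [U when e do [M v = expr] otherwise [U when e do [S [M v = expr]]]]]

S -> U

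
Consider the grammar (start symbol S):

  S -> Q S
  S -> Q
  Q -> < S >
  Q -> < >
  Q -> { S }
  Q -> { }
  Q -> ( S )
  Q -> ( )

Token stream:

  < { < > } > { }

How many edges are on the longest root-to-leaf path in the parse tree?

6

[S [Q < [S [Q { [S [Q < >]] }]] >] [S [Q { }]]]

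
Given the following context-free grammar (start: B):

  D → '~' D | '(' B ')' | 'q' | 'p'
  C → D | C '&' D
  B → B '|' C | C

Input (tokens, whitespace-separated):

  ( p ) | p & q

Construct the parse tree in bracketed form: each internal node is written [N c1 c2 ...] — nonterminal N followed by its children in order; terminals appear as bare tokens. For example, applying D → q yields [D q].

[B [B [C [D ( [B [C [D p]]] )]]] | [C [C [D p]] & [D q]]]

B
B | C
C | C
D | C
( B ) | C
( C ) | C
( D ) | C
( p ) | C
( p ) | C & D
( p ) | D & D
( p ) | p & D
( p ) | p & q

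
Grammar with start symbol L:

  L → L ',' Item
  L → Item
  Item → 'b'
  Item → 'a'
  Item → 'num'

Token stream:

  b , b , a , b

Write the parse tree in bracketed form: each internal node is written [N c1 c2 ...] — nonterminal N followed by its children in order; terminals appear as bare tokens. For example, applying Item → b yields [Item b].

L
L , Item
L , Item , Item
L , Item , Item , Item
Item , Item , Item , Item
b , Item , Item , Item
b , b , Item , Item
b , b , a , Item
b , b , a , b

[L [L [L [L [Item b]] , [Item b]] , [Item a]] , [Item b]]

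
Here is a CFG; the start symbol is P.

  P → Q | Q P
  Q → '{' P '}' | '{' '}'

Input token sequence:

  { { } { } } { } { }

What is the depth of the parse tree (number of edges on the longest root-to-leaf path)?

5

[P [Q { [P [Q { }] [P [Q { }]]] }] [P [Q { }] [P [Q { }]]]]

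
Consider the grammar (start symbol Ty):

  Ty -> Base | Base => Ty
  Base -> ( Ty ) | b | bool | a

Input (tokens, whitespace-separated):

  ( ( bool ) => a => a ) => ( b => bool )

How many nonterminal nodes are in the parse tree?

[Ty [Base ( [Ty [Base ( [Ty [Base bool]] )] => [Ty [Base a] => [Ty [Base a]]]] )] => [Ty [Base ( [Ty [Base b] => [Ty [Base bool]]] )]]]

16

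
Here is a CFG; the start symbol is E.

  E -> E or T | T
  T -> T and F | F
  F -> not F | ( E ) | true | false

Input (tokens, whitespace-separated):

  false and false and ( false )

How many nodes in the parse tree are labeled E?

[E [T [T [T [F false]] and [F false]] and [F ( [E [T [F false]]] )]]]

2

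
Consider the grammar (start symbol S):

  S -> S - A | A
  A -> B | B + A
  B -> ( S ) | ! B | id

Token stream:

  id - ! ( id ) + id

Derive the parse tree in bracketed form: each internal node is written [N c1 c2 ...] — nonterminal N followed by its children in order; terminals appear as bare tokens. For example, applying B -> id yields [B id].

[S [S [A [B id]]] - [A [B ! [B ( [S [A [B id]]] )]] + [A [B id]]]]

S
S - A
A - A
B - A
id - A
id - B + A
id - ! B + A
id - ! ( S ) + A
id - ! ( A ) + A
id - ! ( B ) + A
id - ! ( id ) + A
id - ! ( id ) + B
id - ! ( id ) + id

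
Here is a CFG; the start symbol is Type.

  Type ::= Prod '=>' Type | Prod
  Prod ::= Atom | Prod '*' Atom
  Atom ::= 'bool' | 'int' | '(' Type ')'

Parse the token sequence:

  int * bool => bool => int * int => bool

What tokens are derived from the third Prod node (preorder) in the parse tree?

[Type [Prod [Prod [Atom int]] * [Atom bool]] => [Type [Prod [Atom bool]] => [Type [Prod [Prod [Atom int]] * [Atom int]] => [Type [Prod [Atom bool]]]]]]

bool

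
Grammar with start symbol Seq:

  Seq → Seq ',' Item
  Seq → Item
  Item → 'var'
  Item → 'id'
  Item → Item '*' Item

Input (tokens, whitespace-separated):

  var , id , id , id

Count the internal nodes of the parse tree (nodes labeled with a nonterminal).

8

[Seq [Seq [Seq [Seq [Item var]] , [Item id]] , [Item id]] , [Item id]]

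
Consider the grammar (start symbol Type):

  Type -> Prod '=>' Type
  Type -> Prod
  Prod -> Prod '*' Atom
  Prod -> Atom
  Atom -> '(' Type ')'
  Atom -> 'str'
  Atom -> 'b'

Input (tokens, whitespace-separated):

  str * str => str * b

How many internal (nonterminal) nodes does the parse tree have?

10

[Type [Prod [Prod [Atom str]] * [Atom str]] => [Type [Prod [Prod [Atom str]] * [Atom b]]]]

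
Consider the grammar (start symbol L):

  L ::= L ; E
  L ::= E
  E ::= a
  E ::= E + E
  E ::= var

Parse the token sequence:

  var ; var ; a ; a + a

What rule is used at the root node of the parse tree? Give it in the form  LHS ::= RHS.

[L [L [L [L [E var]] ; [E var]] ; [E a]] ; [E [E a] + [E a]]]

L ::= L ; E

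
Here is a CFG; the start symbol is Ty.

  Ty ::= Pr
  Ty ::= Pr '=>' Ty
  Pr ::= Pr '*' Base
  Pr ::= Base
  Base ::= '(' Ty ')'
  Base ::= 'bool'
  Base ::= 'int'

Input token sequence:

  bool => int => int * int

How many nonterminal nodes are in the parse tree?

11

[Ty [Pr [Base bool]] => [Ty [Pr [Base int]] => [Ty [Pr [Pr [Base int]] * [Base int]]]]]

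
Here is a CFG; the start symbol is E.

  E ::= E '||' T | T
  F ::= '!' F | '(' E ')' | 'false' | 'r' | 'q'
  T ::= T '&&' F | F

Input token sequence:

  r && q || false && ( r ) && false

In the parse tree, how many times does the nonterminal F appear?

[E [E [T [T [F r]] && [F q]]] || [T [T [T [F false]] && [F ( [E [T [F r]]] )]] && [F false]]]

6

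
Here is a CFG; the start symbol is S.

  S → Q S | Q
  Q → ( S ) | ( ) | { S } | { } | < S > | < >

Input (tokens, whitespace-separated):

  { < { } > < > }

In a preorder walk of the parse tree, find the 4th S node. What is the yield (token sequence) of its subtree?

< >

[S [Q { [S [Q < [S [Q { }]] >] [S [Q < >]]] }]]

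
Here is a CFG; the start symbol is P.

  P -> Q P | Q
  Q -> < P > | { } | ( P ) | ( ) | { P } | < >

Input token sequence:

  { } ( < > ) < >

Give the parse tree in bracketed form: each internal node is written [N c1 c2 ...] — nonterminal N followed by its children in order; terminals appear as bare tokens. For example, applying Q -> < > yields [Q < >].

[P [Q { }] [P [Q ( [P [Q < >]] )] [P [Q < >]]]]

P
Q P
{ } P
{ } Q P
{ } ( P ) P
{ } ( Q ) P
{ } ( < > ) P
{ } ( < > ) Q
{ } ( < > ) < >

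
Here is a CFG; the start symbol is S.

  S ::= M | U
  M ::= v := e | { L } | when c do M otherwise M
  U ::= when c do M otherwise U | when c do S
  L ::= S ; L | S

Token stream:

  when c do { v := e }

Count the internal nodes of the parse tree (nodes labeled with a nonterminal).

7

[S [U when c do [S [M { [L [S [M v := e]]] }]]]]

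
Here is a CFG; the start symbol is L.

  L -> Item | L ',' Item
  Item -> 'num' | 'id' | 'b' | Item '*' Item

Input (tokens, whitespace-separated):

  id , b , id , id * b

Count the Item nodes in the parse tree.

[L [L [L [L [Item id]] , [Item b]] , [Item id]] , [Item [Item id] * [Item b]]]

6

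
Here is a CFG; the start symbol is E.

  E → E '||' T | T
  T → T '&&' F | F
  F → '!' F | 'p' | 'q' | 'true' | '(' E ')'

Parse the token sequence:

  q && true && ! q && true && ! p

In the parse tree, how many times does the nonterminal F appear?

7

[E [T [T [T [T [T [F q]] && [F true]] && [F ! [F q]]] && [F true]] && [F ! [F p]]]]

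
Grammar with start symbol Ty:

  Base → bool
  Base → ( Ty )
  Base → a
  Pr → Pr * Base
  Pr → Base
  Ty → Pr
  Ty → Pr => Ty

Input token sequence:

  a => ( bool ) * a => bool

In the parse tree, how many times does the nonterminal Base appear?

[Ty [Pr [Base a]] => [Ty [Pr [Pr [Base ( [Ty [Pr [Base bool]]] )]] * [Base a]] => [Ty [Pr [Base bool]]]]]

5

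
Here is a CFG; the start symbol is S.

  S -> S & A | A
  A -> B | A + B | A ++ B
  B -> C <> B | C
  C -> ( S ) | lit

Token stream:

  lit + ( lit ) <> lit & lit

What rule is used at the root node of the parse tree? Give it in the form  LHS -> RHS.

S -> S & A

[S [S [A [A [B [C lit]]] + [B [C ( [S [A [B [C lit]]]] )] <> [B [C lit]]]]] & [A [B [C lit]]]]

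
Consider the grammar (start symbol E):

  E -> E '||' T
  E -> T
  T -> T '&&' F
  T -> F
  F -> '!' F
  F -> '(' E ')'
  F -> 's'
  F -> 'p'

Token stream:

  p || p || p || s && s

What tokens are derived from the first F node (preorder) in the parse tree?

p

[E [E [E [E [T [F p]]] || [T [F p]]] || [T [F p]]] || [T [T [F s]] && [F s]]]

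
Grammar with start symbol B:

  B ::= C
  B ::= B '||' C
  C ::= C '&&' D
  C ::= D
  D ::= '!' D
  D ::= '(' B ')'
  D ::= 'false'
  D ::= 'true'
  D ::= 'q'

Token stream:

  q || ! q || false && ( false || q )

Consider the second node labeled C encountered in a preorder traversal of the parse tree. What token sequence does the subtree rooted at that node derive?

[B [B [B [C [D q]]] || [C [D ! [D q]]]] || [C [C [D false]] && [D ( [B [B [C [D false]]] || [C [D q]]] )]]]

! q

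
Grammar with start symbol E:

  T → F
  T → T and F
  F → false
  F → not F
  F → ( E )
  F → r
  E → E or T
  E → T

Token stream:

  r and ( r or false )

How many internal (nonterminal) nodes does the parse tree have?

[E [T [T [F r]] and [F ( [E [E [T [F r]]] or [T [F false]]] )]]]

11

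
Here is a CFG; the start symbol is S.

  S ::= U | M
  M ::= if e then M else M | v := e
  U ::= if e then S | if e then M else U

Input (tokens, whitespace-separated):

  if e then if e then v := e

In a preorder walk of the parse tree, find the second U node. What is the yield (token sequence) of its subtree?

if e then v := e

[S [U if e then [S [U if e then [S [M v := e]]]]]]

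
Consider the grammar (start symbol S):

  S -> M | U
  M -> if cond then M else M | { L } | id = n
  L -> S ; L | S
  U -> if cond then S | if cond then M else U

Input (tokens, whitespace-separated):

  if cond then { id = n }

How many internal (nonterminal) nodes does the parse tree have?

[S [U if cond then [S [M { [L [S [M id = n]]] }]]]]

7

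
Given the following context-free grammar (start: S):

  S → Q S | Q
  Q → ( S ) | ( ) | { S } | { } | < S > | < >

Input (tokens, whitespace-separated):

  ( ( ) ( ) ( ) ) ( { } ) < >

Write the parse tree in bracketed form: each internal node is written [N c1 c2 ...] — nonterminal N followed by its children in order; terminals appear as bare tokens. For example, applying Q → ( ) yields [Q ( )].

S
Q S
( S ) S
( Q S ) S
( ( ) S ) S
( ( ) Q S ) S
( ( ) ( ) S ) S
( ( ) ( ) Q ) S
( ( ) ( ) ( ) ) S
( ( ) ( ) ( ) ) Q S
( ( ) ( ) ( ) ) ( S ) S
( ( ) ( ) ( ) ) ( Q ) S
( ( ) ( ) ( ) ) ( { } ) S
( ( ) ( ) ( ) ) ( { } ) Q
( ( ) ( ) ( ) ) ( { } ) < >

[S [Q ( [S [Q ( )] [S [Q ( )] [S [Q ( )]]]] )] [S [Q ( [S [Q { }]] )] [S [Q < >]]]]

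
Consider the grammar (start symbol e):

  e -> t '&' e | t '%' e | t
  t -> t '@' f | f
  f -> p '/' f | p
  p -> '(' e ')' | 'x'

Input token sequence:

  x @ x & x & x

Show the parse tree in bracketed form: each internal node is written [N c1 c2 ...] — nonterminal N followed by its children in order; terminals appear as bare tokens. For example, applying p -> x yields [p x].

e
t & e
t @ f & e
f @ f & e
p @ f & e
x @ f & e
x @ p & e
x @ x & e
x @ x & t & e
x @ x & f & e
x @ x & p & e
x @ x & x & e
x @ x & x & t
x @ x & x & f
x @ x & x & p
x @ x & x & x

[e [t [t [f [p x]]] @ [f [p x]]] & [e [t [f [p x]]] & [e [t [f [p x]]]]]]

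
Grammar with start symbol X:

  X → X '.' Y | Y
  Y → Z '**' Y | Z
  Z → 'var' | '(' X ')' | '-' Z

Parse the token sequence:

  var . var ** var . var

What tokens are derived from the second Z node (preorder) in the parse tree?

var

[X [X [X [Y [Z var]]] . [Y [Z var] ** [Y [Z var]]]] . [Y [Z var]]]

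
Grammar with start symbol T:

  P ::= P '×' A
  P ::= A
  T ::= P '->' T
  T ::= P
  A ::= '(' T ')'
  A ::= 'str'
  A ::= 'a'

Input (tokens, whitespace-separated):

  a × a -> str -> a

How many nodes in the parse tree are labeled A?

4

[T [P [P [A a]] × [A a]] -> [T [P [A str]] -> [T [P [A a]]]]]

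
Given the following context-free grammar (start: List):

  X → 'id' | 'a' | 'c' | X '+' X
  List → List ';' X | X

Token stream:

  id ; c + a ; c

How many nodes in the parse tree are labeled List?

[List [List [List [X id]] ; [X [X c] + [X a]]] ; [X c]]

3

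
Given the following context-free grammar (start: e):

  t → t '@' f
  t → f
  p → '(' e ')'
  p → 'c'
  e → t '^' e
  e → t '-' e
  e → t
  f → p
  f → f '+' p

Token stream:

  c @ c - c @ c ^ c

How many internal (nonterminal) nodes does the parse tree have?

18

[e [t [t [f [p c]]] @ [f [p c]]] - [e [t [t [f [p c]]] @ [f [p c]]] ^ [e [t [f [p c]]]]]]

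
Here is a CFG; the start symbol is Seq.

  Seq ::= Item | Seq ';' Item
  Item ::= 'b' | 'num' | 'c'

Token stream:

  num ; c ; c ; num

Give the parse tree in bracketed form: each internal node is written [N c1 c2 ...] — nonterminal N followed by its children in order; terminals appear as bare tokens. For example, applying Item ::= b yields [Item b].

Seq
Seq ; Item
Seq ; Item ; Item
Seq ; Item ; Item ; Item
Item ; Item ; Item ; Item
num ; Item ; Item ; Item
num ; c ; Item ; Item
num ; c ; c ; Item
num ; c ; c ; num

[Seq [Seq [Seq [Seq [Item num]] ; [Item c]] ; [Item c]] ; [Item num]]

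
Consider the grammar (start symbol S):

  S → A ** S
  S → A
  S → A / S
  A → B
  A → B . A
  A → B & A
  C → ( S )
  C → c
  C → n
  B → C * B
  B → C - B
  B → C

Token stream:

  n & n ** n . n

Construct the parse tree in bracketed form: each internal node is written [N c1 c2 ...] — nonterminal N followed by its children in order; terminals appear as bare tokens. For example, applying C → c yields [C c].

[S [A [B [C n]] & [A [B [C n]]]] ** [S [A [B [C n]] . [A [B [C n]]]]]]

S
A ** S
B & A ** S
C & A ** S
n & A ** S
n & B ** S
n & C ** S
n & n ** S
n & n ** A
n & n ** B . A
n & n ** C . A
n & n ** n . A
n & n ** n . B
n & n ** n . C
n & n ** n . n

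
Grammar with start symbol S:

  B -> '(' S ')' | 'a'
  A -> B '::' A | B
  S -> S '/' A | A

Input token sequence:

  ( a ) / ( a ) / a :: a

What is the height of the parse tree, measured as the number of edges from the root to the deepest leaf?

8

[S [S [S [A [B ( [S [A [B a]]] )]]] / [A [B ( [S [A [B a]]] )]]] / [A [B a] :: [A [B a]]]]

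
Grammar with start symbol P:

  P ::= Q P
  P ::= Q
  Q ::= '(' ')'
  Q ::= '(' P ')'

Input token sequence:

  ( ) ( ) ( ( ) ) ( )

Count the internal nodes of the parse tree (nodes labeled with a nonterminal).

10

[P [Q ( )] [P [Q ( )] [P [Q ( [P [Q ( )]] )] [P [Q ( )]]]]]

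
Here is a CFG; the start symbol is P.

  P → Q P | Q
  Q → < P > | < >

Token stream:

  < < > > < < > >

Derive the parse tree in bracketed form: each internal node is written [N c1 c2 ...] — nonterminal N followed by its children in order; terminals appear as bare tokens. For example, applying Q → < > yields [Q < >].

[P [Q < [P [Q < >]] >] [P [Q < [P [Q < >]] >]]]

P
Q P
< P > P
< Q > P
< < > > P
< < > > Q
< < > > < P >
< < > > < Q >
< < > > < < > >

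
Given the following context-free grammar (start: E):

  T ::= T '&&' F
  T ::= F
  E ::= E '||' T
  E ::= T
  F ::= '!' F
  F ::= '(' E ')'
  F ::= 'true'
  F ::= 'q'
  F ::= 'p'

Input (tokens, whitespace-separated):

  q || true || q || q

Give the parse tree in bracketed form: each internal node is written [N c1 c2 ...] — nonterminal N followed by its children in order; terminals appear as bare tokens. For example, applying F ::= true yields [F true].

[E [E [E [E [T [F q]]] || [T [F true]]] || [T [F q]]] || [T [F q]]]

E
E || T
E || T || T
E || T || T || T
T || T || T || T
F || T || T || T
q || T || T || T
q || F || T || T
q || true || T || T
q || true || F || T
q || true || q || T
q || true || q || F
q || true || q || q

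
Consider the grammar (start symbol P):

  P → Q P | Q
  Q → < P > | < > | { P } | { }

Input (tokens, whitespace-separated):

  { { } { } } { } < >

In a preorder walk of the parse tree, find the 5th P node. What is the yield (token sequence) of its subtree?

< >

[P [Q { [P [Q { }] [P [Q { }]]] }] [P [Q { }] [P [Q < >]]]]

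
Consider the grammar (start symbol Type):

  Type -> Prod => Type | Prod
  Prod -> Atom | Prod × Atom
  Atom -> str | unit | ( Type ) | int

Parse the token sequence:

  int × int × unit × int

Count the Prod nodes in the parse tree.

4

[Type [Prod [Prod [Prod [Prod [Atom int]] × [Atom int]] × [Atom unit]] × [Atom int]]]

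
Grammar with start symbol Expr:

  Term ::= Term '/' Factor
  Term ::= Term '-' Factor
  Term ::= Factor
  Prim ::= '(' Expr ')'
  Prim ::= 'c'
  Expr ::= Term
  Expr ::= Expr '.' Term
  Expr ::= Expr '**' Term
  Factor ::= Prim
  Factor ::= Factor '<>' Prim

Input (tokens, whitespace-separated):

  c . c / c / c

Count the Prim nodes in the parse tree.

4

[Expr [Expr [Term [Factor [Prim c]]]] . [Term [Term [Term [Factor [Prim c]]] / [Factor [Prim c]]] / [Factor [Prim c]]]]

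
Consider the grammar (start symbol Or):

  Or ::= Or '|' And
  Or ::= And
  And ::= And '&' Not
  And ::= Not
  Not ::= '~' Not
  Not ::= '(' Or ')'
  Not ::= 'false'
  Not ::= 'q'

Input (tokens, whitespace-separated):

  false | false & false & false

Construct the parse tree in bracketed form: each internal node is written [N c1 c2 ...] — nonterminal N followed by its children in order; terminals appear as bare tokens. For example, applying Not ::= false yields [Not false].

Or
Or | And
And | And
Not | And
false | And
false | And & Not
false | And & Not & Not
false | Not & Not & Not
false | false & Not & Not
false | false & false & Not
false | false & false & false

[Or [Or [And [Not false]]] | [And [And [And [Not false]] & [Not false]] & [Not false]]]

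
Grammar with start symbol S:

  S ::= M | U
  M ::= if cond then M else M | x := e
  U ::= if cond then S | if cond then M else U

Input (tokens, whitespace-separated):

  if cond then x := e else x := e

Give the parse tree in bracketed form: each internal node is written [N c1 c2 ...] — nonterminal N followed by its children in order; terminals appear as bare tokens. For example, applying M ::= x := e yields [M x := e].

S
M
if cond then M else M
if cond then x := e else M
if cond then x := e else x := e

[S [M if cond then [M x := e] else [M x := e]]]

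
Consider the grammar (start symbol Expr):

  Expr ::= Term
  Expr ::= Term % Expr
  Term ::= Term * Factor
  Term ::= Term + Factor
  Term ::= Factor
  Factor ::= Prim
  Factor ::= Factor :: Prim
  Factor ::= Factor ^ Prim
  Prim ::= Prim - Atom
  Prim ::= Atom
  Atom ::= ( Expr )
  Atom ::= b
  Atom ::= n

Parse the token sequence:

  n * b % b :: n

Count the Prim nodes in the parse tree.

[Expr [Term [Term [Factor [Prim [Atom n]]]] * [Factor [Prim [Atom b]]]] % [Expr [Term [Factor [Factor [Prim [Atom b]]] :: [Prim [Atom n]]]]]]

4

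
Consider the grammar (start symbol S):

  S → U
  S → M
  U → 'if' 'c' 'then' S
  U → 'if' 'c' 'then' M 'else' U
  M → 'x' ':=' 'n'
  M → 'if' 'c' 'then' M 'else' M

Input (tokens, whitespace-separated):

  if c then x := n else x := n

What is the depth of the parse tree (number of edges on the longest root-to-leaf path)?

[S [M if c then [M x := n] else [M x := n]]]

3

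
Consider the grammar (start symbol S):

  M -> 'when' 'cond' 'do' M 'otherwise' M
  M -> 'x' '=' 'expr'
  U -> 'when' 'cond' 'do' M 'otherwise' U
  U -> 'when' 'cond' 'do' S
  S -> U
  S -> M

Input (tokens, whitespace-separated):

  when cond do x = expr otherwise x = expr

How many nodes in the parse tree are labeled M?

[S [M when cond do [M x = expr] otherwise [M x = expr]]]

3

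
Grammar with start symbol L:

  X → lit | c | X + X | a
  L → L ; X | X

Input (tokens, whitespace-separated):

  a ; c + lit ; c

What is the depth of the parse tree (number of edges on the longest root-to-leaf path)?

[L [L [L [X a]] ; [X [X c] + [X lit]]] ; [X c]]

4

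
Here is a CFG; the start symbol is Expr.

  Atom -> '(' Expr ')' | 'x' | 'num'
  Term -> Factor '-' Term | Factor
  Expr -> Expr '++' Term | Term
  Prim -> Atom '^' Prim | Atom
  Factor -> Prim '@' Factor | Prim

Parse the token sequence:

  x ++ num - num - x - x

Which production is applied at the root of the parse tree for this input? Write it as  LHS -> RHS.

[Expr [Expr [Term [Factor [Prim [Atom x]]]]] ++ [Term [Factor [Prim [Atom num]]] - [Term [Factor [Prim [Atom num]]] - [Term [Factor [Prim [Atom x]]] - [Term [Factor [Prim [Atom x]]]]]]]]

Expr -> Expr '++' Term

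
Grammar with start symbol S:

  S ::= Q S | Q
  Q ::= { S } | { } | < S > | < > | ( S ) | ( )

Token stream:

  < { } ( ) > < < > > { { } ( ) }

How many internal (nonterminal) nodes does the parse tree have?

16

[S [Q < [S [Q { }] [S [Q ( )]]] >] [S [Q < [S [Q < >]] >] [S [Q { [S [Q { }] [S [Q ( )]]] }]]]]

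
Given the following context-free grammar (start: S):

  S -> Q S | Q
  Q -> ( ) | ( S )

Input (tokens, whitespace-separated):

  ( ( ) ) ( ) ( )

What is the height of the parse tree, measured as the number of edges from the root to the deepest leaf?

[S [Q ( [S [Q ( )]] )] [S [Q ( )] [S [Q ( )]]]]

4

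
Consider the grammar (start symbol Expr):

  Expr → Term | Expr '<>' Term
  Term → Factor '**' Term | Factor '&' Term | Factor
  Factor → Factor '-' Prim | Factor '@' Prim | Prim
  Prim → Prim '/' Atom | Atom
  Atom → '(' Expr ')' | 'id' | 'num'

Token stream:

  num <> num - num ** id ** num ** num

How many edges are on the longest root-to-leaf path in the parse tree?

[Expr [Expr [Term [Factor [Prim [Atom num]]]]] <> [Term [Factor [Factor [Prim [Atom num]]] - [Prim [Atom num]]] ** [Term [Factor [Prim [Atom id]]] ** [Term [Factor [Prim [Atom num]]] ** [Term [Factor [Prim [Atom num]]]]]]]]

8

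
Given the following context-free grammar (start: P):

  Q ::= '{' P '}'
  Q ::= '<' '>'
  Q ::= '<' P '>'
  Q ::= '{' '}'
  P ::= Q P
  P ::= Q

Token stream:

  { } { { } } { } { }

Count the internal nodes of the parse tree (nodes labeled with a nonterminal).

[P [Q { }] [P [Q { [P [Q { }]] }] [P [Q { }] [P [Q { }]]]]]

10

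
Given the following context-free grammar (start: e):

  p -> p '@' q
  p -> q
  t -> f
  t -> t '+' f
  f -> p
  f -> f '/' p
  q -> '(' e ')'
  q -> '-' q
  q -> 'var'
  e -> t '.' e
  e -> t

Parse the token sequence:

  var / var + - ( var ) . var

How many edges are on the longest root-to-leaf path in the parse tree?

11

[e [t [t [f [f [p [q var]]] / [p [q var]]]] + [f [p [q - [q ( [e [t [f [p [q var]]]]] )]]]]] . [e [t [f [p [q var]]]]]]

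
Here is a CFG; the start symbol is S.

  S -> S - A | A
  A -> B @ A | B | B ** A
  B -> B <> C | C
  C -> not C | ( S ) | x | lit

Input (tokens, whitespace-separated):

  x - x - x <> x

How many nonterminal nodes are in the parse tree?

14

[S [S [S [A [B [C x]]]] - [A [B [C x]]]] - [A [B [B [C x]] <> [C x]]]]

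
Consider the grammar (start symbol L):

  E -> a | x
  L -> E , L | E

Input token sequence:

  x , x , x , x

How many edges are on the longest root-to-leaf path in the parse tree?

[L [E x] , [L [E x] , [L [E x] , [L [E x]]]]]

5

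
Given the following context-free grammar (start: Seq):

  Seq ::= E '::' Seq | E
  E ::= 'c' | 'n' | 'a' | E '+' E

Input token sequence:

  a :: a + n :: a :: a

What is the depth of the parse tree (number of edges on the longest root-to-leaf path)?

5

[Seq [E a] :: [Seq [E [E a] + [E n]] :: [Seq [E a] :: [Seq [E a]]]]]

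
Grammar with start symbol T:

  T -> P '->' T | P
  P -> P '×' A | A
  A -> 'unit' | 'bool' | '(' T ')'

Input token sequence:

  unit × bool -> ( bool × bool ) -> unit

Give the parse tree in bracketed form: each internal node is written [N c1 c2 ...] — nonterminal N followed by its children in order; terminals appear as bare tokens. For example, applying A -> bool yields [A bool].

[T [P [P [A unit]] × [A bool]] -> [T [P [A ( [T [P [P [A bool]] × [A bool]]] )]] -> [T [P [A unit]]]]]

T
P -> T
P × A -> T
A × A -> T
unit × A -> T
unit × bool -> T
unit × bool -> P -> T
unit × bool -> A -> T
unit × bool -> ( T ) -> T
unit × bool -> ( P ) -> T
unit × bool -> ( P × A ) -> T
unit × bool -> ( A × A ) -> T
unit × bool -> ( bool × A ) -> T
unit × bool -> ( bool × bool ) -> T
unit × bool -> ( bool × bool ) -> P
unit × bool -> ( bool × bool ) -> A
unit × bool -> ( bool × bool ) -> unit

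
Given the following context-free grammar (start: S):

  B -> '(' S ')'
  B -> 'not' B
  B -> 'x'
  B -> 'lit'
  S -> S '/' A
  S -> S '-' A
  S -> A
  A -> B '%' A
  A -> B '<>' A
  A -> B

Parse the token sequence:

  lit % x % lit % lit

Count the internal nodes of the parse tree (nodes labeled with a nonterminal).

[S [A [B lit] % [A [B x] % [A [B lit] % [A [B lit]]]]]]

9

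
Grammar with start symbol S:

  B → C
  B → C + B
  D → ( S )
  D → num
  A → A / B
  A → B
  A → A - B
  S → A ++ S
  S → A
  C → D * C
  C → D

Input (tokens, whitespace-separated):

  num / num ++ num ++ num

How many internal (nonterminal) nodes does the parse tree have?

19

[S [A [A [B [C [D num]]]] / [B [C [D num]]]] ++ [S [A [B [C [D num]]]] ++ [S [A [B [C [D num]]]]]]]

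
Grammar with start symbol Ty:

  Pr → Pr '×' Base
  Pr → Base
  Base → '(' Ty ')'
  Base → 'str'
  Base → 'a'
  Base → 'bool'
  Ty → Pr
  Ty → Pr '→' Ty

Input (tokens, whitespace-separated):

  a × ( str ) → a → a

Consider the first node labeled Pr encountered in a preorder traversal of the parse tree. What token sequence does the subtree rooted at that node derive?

[Ty [Pr [Pr [Base a]] × [Base ( [Ty [Pr [Base str]]] )]] → [Ty [Pr [Base a]] → [Ty [Pr [Base a]]]]]

a × ( str )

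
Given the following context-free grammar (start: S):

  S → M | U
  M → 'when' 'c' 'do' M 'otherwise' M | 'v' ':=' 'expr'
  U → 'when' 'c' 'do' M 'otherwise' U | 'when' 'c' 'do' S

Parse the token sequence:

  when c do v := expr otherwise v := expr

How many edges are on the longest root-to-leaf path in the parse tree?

[S [M when c do [M v := expr] otherwise [M v := expr]]]

3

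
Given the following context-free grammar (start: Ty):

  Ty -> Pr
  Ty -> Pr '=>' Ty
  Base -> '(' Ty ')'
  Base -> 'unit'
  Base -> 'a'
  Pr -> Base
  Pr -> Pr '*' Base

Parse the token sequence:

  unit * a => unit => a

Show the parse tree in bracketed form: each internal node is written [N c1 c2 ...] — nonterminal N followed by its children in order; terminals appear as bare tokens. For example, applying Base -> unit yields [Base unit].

Ty
Pr => Ty
Pr * Base => Ty
Base * Base => Ty
unit * Base => Ty
unit * a => Ty
unit * a => Pr => Ty
unit * a => Base => Ty
unit * a => unit => Ty
unit * a => unit => Pr
unit * a => unit => Base
unit * a => unit => a

[Ty [Pr [Pr [Base unit]] * [Base a]] => [Ty [Pr [Base unit]] => [Ty [Pr [Base a]]]]]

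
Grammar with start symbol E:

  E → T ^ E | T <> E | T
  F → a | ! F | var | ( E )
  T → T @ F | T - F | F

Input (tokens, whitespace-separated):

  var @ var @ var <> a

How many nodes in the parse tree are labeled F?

[E [T [T [T [F var]] @ [F var]] @ [F var]] <> [E [T [F a]]]]

4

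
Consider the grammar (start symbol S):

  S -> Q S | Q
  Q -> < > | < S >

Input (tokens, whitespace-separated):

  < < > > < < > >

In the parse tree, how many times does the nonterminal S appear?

[S [Q < [S [Q < >]] >] [S [Q < [S [Q < >]] >]]]

4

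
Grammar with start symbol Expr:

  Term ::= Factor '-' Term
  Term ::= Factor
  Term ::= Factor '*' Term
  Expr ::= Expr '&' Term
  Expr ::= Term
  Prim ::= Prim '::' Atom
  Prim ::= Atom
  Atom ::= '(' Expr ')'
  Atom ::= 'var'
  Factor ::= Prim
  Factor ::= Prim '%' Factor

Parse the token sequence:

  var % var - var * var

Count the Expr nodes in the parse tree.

1

[Expr [Term [Factor [Prim [Atom var]] % [Factor [Prim [Atom var]]]] - [Term [Factor [Prim [Atom var]]] * [Term [Factor [Prim [Atom var]]]]]]]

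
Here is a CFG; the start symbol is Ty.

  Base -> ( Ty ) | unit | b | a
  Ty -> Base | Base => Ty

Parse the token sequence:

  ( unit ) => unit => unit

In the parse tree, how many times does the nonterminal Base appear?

4

[Ty [Base ( [Ty [Base unit]] )] => [Ty [Base unit] => [Ty [Base unit]]]]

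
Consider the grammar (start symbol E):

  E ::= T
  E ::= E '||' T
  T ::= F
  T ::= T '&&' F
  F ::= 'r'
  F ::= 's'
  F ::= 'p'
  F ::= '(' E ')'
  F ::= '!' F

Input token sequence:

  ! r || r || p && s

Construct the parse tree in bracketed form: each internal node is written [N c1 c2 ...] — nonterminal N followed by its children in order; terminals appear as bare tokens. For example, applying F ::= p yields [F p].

E
E || T
E || T || T
T || T || T
F || T || T
! F || T || T
! r || T || T
! r || F || T
! r || r || T
! r || r || T && F
! r || r || F && F
! r || r || p && F
! r || r || p && s

[E [E [E [T [F ! [F r]]]] || [T [F r]]] || [T [T [F p]] && [F s]]]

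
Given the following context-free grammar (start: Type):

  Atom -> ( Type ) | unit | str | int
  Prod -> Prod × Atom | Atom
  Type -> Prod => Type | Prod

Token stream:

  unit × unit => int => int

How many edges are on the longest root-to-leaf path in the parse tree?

5

[Type [Prod [Prod [Atom unit]] × [Atom unit]] => [Type [Prod [Atom int]] => [Type [Prod [Atom int]]]]]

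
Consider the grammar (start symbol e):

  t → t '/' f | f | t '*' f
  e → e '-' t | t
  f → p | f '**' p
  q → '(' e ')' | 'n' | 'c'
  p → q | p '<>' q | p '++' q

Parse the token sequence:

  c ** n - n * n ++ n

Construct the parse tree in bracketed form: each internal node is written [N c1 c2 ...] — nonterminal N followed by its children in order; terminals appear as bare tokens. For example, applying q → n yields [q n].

[e [e [t [f [f [p [q c]]] ** [p [q n]]]]] - [t [t [f [p [q n]]]] * [f [p [p [q n]] ++ [q n]]]]]

e
e - t
t - t
f - t
f ** p - t
p ** p - t
q ** p - t
c ** p - t
c ** q - t
c ** n - t
c ** n - t * f
c ** n - f * f
c ** n - p * f
c ** n - q * f
c ** n - n * f
c ** n - n * p
c ** n - n * p ++ q
c ** n - n * q ++ q
c ** n - n * n ++ q
c ** n - n * n ++ n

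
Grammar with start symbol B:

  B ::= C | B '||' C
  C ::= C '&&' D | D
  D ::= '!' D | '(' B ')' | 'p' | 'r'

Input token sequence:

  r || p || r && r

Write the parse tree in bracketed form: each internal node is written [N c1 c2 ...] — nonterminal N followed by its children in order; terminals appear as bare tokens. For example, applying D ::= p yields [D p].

B
B || C
B || C || C
C || C || C
D || C || C
r || C || C
r || D || C
r || p || C
r || p || C && D
r || p || D && D
r || p || r && D
r || p || r && r

[B [B [B [C [D r]]] || [C [D p]]] || [C [C [D r]] && [D r]]]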